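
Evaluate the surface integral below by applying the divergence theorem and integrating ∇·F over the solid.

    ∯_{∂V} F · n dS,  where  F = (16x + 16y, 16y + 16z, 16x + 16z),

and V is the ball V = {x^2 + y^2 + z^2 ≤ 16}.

By the divergence theorem,

    ∯_{∂V} F · n dS = ∭_V (∇ · F) dV.

Compute the divergence:
    ∇ · F = ∂F_x/∂x + ∂F_y/∂y + ∂F_z/∂z = 16 + 16 + 16 = 48.

In spherical coordinates, x = ρ sin(φ) cos(θ), y = ρ sin(φ) sin(θ), z = ρ cos(φ), dV = ρ^2 sin(φ) dρ dφ dθ, with 0 ≤ ρ ≤ 4, 0 ≤ φ ≤ π, 0 ≤ θ ≤ 2π.

The integrand, after substitution and multiplying by the volume element, becomes (48) · ρ^2 sin(φ), so

    ∭_V (∇·F) dV = ∫_0^{2π} ∫_0^{π} ∫_0^{4} (48) · ρ^2 sin(φ) dρ dφ dθ.

Inner (ρ from 0 to 4): 1024sin(φ).
Middle (φ from 0 to π): 2048.
Outer (θ from 0 to 2π): 4096π.

Therefore ∯_{∂V} F · n dS = 4096π.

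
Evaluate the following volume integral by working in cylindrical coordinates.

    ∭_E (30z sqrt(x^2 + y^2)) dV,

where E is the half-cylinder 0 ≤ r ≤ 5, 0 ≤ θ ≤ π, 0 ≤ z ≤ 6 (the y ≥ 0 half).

In cylindrical coordinates, x = r cos(θ), y = r sin(θ), z = z, and dV = r dr dθ dz.

The integrand becomes 30r z, so

    ∭_E (30z sqrt(x^2 + y^2)) dV = ∫_{0}^{π} ∫_{0}^{5} ∫_{0}^{6} (30r z) · r dz dr dθ.

Inner (z): 540r^2.
Middle (r from 0 to 5): 22500.
Outer (θ): 22500π.

Therefore the triple integral equals 22500π.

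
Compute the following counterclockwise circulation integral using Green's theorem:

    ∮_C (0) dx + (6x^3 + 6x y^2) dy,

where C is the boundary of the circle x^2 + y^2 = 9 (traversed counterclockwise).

Green's theorem converts the closed line integral into a double integral over the enclosed region D:

    ∮_C P dx + Q dy = ∬_D (∂Q/∂x - ∂P/∂y) dA.

Here P = 0, Q = 6x^3 + 6x y^2, so

    ∂Q/∂x = 18x^2 + 6y^2,    ∂P/∂y = 0,
    ∂Q/∂x - ∂P/∂y = 18x^2 + 6y^2.

D is the region x^2 + y^2 ≤ 9. Evaluating the double integral:

In polar coordinates (x = r cos θ, y = r sin θ, dA = r dr dθ) the integrand becomes 6r^2(cos(2θ) + 2), so

    ∬_D (18x^2 + 6y^2) dA = ∫_0^{2π} ∫_0^{3} (6r^2(cos(2θ) + 2)) · r dr dθ.

Inner (r from 0 to 3): 729/2 - 243sin(θ)^2.
Outer (θ from 0 to 2π): 486π.

Therefore ∮_C P dx + Q dy = 486π.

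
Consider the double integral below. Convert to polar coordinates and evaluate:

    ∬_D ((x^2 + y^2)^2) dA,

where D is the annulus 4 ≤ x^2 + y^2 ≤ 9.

The region D is 2 ≤ r ≤ 3, 0 ≤ θ ≤ 2π in polar coordinates, where x = r cos(θ), y = r sin(θ), and dA = r dr dθ.

Under the substitution, the integrand becomes r^4, so

    ∬_D ((x^2 + y^2)^2) dA = ∫_{0}^{2π} ∫_{2}^{3} (r^4) · r dr dθ.

Inner integral (in r): ∫_{2}^{3} (r^4) · r dr = 665/6.

Outer integral (in θ): ∫_{0}^{2π} (665/6) dθ = 665π/3.

Therefore ∬_D ((x^2 + y^2)^2) dA = 665π/3.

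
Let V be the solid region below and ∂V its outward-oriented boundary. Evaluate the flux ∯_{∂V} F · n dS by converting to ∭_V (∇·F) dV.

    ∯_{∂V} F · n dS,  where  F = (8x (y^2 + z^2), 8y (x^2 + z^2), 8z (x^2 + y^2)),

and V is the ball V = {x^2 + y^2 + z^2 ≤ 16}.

By the divergence theorem,

    ∯_{∂V} F · n dS = ∭_V (∇ · F) dV.

Compute the divergence:
    ∇ · F = ∂F_x/∂x + ∂F_y/∂y + ∂F_z/∂z = 8y^2 + 8z^2 + 8x^2 + 8z^2 + 8x^2 + 8y^2 = 16x^2 + 16y^2 + 16z^2.

In spherical coordinates, x = ρ sin(φ) cos(θ), y = ρ sin(φ) sin(θ), z = ρ cos(φ), dV = ρ^2 sin(φ) dρ dφ dθ, with 0 ≤ ρ ≤ 4, 0 ≤ φ ≤ π, 0 ≤ θ ≤ 2π.

The integrand, after substitution and multiplying by the volume element, becomes (16ρ^2) · ρ^2 sin(φ), so

    ∭_V (∇·F) dV = ∫_0^{2π} ∫_0^{π} ∫_0^{4} (16ρ^2) · ρ^2 sin(φ) dρ dφ dθ.

Inner (ρ from 0 to 4): 16384sin(φ)/5.
Middle (φ from 0 to π): 32768/5.
Outer (θ from 0 to 2π): 65536π/5.

Therefore ∯_{∂V} F · n dS = 65536π/5.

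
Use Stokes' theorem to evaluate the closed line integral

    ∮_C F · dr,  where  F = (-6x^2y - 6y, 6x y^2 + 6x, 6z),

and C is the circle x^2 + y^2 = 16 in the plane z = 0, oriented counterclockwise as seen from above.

Let S be the flat disk x^2 + y^2 ≤ 16 in the plane z = 0, with upward unit normal n̂ = ẑ. By Stokes' theorem,

    ∮_C F · dr = ∬_S (∇ × F) · n̂ dS = ∬_D (curl F)_z dA,

where D is the disk x^2 + y^2 ≤ 16.

Compute the curl of F = (-6x^2y - 6y, 6x y^2 + 6x, 6z):
    (∇ × F)_x = ∂F_z/∂y - ∂F_y/∂z = 0,
    (∇ × F)_y = ∂F_x/∂z - ∂F_z/∂x = 0,
    (∇ × F)_z = ∂F_y/∂x - ∂F_x/∂y = 6x^2 + 6y^2 + 12.

On z = 0, (curl F)_z = 6x^2 + 6y^2 + 12.

Convert to polar (x = r cos θ, y = r sin θ, dA = r dr dθ); the integrand becomes 6r^2 + 12, so

    ∬_D (curl F)_z dA = ∫_0^{2π} ∫_0^{4} (6r^2 + 12) · r dr dθ.

Inner (r from 0 to 4): 480.
Outer (θ from 0 to 2π): 960π.

Therefore ∮_C F · dr = 960π.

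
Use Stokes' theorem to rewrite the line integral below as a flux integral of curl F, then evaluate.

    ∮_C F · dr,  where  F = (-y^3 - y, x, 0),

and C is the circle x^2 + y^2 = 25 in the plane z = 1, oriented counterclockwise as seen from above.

Let S be the flat disk x^2 + y^2 ≤ 25 in the plane z = 1, with upward unit normal n̂ = ẑ. By Stokes' theorem,

    ∮_C F · dr = ∬_S (∇ × F) · n̂ dS = ∬_D (curl F)_z dA,

where D is the disk x^2 + y^2 ≤ 25.

Compute the curl of F = (-y^3 - y, x, 0):
    (∇ × F)_x = ∂F_z/∂y - ∂F_y/∂z = 0,
    (∇ × F)_y = ∂F_x/∂z - ∂F_z/∂x = 0,
    (∇ × F)_z = ∂F_y/∂x - ∂F_x/∂y = 3y^2 + 2.

On z = 1, (curl F)_z = 3y^2 + 2.

Convert to polar (x = r cos θ, y = r sin θ, dA = r dr dθ); the integrand becomes 3r^2sin(θ)^2 + 2, so

    ∬_D (curl F)_z dA = ∫_0^{2π} ∫_0^{5} (3r^2sin(θ)^2 + 2) · r dr dθ.

Inner (r from 0 to 5): 1875sin(θ)^2/4 + 25.
Outer (θ from 0 to 2π): 2075π/4.

Therefore ∮_C F · dr = 2075π/4.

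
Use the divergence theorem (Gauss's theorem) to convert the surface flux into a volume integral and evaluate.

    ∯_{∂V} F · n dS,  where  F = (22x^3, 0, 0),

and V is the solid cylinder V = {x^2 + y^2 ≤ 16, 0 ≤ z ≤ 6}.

By the divergence theorem,

    ∯_{∂V} F · n dS = ∭_V (∇ · F) dV.

Compute the divergence:
    ∇ · F = ∂F_x/∂x + ∂F_y/∂y + ∂F_z/∂z = 66x^2 + 0 + 0 = 66x^2.

In cylindrical coordinates, x = r cos(θ), y = r sin(θ), z = z, dV = r dr dθ dz, with 0 ≤ r ≤ 4, 0 ≤ θ ≤ 2π, 0 ≤ z ≤ 6.

The integrand, after substitution and multiplying by the volume element, becomes (66r^2cos(θ)^2) · r, so

    ∭_V (∇·F) dV = ∫_0^{2π} ∫_0^{4} ∫_0^{6} (66r^2cos(θ)^2) · r dz dr dθ.

Inner (z from 0 to 6): 396r^3cos(θ)^2.
Middle (r from 0 to 4): 25344cos(θ)^2.
Outer (θ from 0 to 2π): 25344π.

Therefore ∯_{∂V} F · n dS = 25344π.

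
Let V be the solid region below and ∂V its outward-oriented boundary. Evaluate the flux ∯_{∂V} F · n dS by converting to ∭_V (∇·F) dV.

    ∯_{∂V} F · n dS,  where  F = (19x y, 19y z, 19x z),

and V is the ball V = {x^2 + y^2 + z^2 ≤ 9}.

By the divergence theorem,

    ∯_{∂V} F · n dS = ∭_V (∇ · F) dV.

Compute the divergence:
    ∇ · F = ∂F_x/∂x + ∂F_y/∂y + ∂F_z/∂z = 19y + 19z + 19x = 19x + 19y + 19z.

In spherical coordinates, x = ρ sin(φ) cos(θ), y = ρ sin(φ) sin(θ), z = ρ cos(φ), dV = ρ^2 sin(φ) dρ dφ dθ, with 0 ≤ ρ ≤ 3, 0 ≤ φ ≤ π, 0 ≤ θ ≤ 2π.

The integrand, after substitution and multiplying by the volume element, becomes (19ρ (sqrt(2)sin(φ)sin(θ + π/4) + cos(φ))) · ρ^2 sin(φ), so

    ∭_V (∇·F) dV = ∫_0^{2π} ∫_0^{π} ∫_0^{3} (19ρ (sqrt(2)sin(φ)sin(θ + π/4) + cos(φ))) · ρ^2 sin(φ) dρ dφ dθ.

Inner (ρ from 0 to 3): 1539(sqrt(2)sin(φ)sin(θ + π/4) + cos(φ))sin(φ)/4.
Middle (φ from 0 to π): 1539sqrt(2)π sin(θ + π/4)/8.
Outer (θ from 0 to 2π): 0.

Therefore ∯_{∂V} F · n dS = 0.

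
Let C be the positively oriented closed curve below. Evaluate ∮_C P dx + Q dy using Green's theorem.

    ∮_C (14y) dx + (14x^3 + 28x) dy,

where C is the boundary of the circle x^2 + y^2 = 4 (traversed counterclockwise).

Green's theorem converts the closed line integral into a double integral over the enclosed region D:

    ∮_C P dx + Q dy = ∬_D (∂Q/∂x - ∂P/∂y) dA.

Here P = 14y, Q = 14x^3 + 28x, so

    ∂Q/∂x = 42x^2 + 28,    ∂P/∂y = 14,
    ∂Q/∂x - ∂P/∂y = 42x^2 + 14.

D is the region x^2 + y^2 ≤ 4. Evaluating the double integral:

In polar coordinates (x = r cos θ, y = r sin θ, dA = r dr dθ) the integrand becomes 42r^2cos(θ)^2 + 14, so

    ∬_D (42x^2 + 14) dA = ∫_0^{2π} ∫_0^{2} (42r^2cos(θ)^2 + 14) · r dr dθ.

Inner (r from 0 to 2): 168cos(θ)^2 + 28.
Outer (θ from 0 to 2π): 224π.

Therefore ∮_C P dx + Q dy = 224π.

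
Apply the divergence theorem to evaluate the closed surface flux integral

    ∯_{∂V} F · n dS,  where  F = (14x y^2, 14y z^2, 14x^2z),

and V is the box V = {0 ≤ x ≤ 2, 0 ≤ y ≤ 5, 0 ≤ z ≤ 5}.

By the divergence theorem,

    ∯_{∂V} F · n dS = ∭_V (∇ · F) dV.

Compute the divergence:
    ∇ · F = ∂F_x/∂x + ∂F_y/∂y + ∂F_z/∂z = 14y^2 + 14z^2 + 14x^2 = 14x^2 + 14y^2 + 14z^2.

V is a rectangular box, so dV = dx dy dz with 0 ≤ x ≤ 2, 0 ≤ y ≤ 5, 0 ≤ z ≤ 5.

Integrate (14x^2 + 14y^2 + 14z^2) over V as an iterated integral:

    ∭_V (∇·F) dV = ∫_0^{2} ∫_0^{5} ∫_0^{5} (14x^2 + 14y^2 + 14z^2) dz dy dx.

Inner (z from 0 to 5): 70x^2 + 70y^2 + 1750/3.
Middle (y from 0 to 5): 350x^2 + 17500/3.
Outer (x from 0 to 2): 12600.

Therefore ∯_{∂V} F · n dS = 12600.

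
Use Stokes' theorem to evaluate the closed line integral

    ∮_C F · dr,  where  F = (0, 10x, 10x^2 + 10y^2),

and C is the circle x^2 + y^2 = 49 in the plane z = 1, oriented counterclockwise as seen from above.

Let S be the flat disk x^2 + y^2 ≤ 49 in the plane z = 1, with upward unit normal n̂ = ẑ. By Stokes' theorem,

    ∮_C F · dr = ∬_S (∇ × F) · n̂ dS = ∬_D (curl F)_z dA,

where D is the disk x^2 + y^2 ≤ 49.

Compute the curl of F = (0, 10x, 10x^2 + 10y^2):
    (∇ × F)_x = ∂F_z/∂y - ∂F_y/∂z = 20y,
    (∇ × F)_y = ∂F_x/∂z - ∂F_z/∂x = -20x,
    (∇ × F)_z = ∂F_y/∂x - ∂F_x/∂y = 10.

On z = 1, (curl F)_z = 10.

Convert to polar (x = r cos θ, y = r sin θ, dA = r dr dθ); the integrand becomes 10, so

    ∬_D (curl F)_z dA = ∫_0^{2π} ∫_0^{7} (10) · r dr dθ.

Inner (r from 0 to 7): 245.
Outer (θ from 0 to 2π): 490π.

Therefore ∮_C F · dr = 490π.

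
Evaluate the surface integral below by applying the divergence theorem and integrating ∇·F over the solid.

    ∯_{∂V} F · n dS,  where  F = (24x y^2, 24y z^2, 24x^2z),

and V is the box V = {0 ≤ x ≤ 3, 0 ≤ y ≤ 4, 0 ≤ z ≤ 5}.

By the divergence theorem,

    ∯_{∂V} F · n dS = ∭_V (∇ · F) dV.

Compute the divergence:
    ∇ · F = ∂F_x/∂x + ∂F_y/∂y + ∂F_z/∂z = 24y^2 + 24z^2 + 24x^2 = 24x^2 + 24y^2 + 24z^2.

V is a rectangular box, so dV = dx dy dz with 0 ≤ x ≤ 3, 0 ≤ y ≤ 4, 0 ≤ z ≤ 5.

Integrate (24x^2 + 24y^2 + 24z^2) over V as an iterated integral:

    ∭_V (∇·F) dV = ∫_0^{3} ∫_0^{4} ∫_0^{5} (24x^2 + 24y^2 + 24z^2) dz dy dx.

Inner (z from 0 to 5): 120x^2 + 120y^2 + 1000.
Middle (y from 0 to 4): 480x^2 + 6560.
Outer (x from 0 to 3): 24000.

Therefore ∯_{∂V} F · n dS = 24000.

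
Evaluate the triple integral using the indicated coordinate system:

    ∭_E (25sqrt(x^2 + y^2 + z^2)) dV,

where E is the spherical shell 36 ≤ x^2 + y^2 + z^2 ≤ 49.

In spherical coordinates, x = ρ sin(φ) cos(θ), y = ρ sin(φ) sin(θ), z = ρ cos(φ), and dV = ρ^2 sin(φ) dρ dφ dθ.

The integrand becomes 25ρ, so

    ∭_E (25sqrt(x^2 + y^2 + z^2)) dV = ∫_{0}^{2π} ∫_{0}^{π} ∫_{6}^{7} (25ρ) · ρ^2 sin(φ) dρ dφ dθ.

Inner (ρ): 27625sin(φ)/4.
Middle (φ): 27625/2.
Outer (θ): 27625π.

Therefore the triple integral equals 27625π.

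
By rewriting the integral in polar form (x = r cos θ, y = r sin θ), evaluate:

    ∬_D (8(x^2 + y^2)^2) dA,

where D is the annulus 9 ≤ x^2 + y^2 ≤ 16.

The region D is 3 ≤ r ≤ 4, 0 ≤ θ ≤ 2π in polar coordinates, where x = r cos(θ), y = r sin(θ), and dA = r dr dθ.

Under the substitution, the integrand becomes 8r^4, so

    ∬_D (8(x^2 + y^2)^2) dA = ∫_{0}^{2π} ∫_{3}^{4} (8r^4) · r dr dθ.

Inner integral (in r): ∫_{3}^{4} (8r^4) · r dr = 13468/3.

Outer integral (in θ): ∫_{0}^{2π} (13468/3) dθ = 26936π/3.

Therefore ∬_D (8(x^2 + y^2)^2) dA = 26936π/3.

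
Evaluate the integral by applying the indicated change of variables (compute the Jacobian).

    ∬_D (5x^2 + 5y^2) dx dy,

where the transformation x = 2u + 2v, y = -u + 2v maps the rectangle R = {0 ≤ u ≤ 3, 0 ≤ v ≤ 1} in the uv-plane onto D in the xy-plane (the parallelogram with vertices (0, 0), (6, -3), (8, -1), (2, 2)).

Compute the Jacobian determinant of (x, y) with respect to (u, v):

    ∂(x,y)/∂(u,v) = | 2  2 | = (2)(2) - (2)(-1) = 6.
                   | -1  2 |

Its absolute value is |J| = 6 (the area scaling factor).

Substituting x = 2u + 2v, y = -u + 2v into the integrand,

    5x^2 + 5y^2 → 25u^2 + 20u v + 40v^2,

so the integral becomes

    ∬_R (25u^2 + 20u v + 40v^2) · |J| du dv = ∫_0^3 ∫_0^1 (150u^2 + 120u v + 240v^2) dv du.

Inner (v): 150u^2 + 60u + 80.
Outer (u): 1860.

Therefore ∬_D (5x^2 + 5y^2) dx dy = 1860.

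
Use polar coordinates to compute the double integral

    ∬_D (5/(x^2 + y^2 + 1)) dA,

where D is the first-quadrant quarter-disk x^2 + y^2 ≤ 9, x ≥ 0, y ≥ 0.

The region D is 0 ≤ r ≤ 3, 0 ≤ θ ≤ π/2 in polar coordinates, where x = r cos(θ), y = r sin(θ), and dA = r dr dθ.

Under the substitution, the integrand becomes 5/(r^2 + 1), so

    ∬_D (5/(x^2 + y^2 + 1)) dA = ∫_{0}^{π/2} ∫_{0}^{3} (5/(r^2 + 1)) · r dr dθ.

Inner integral (in r): ∫_{0}^{3} (5/(r^2 + 1)) · r dr = 5log(10)/2.

Outer integral (in θ): ∫_{0}^{π/2} (5log(10)/2) dθ = 5π log(10)/4.

Therefore ∬_D (5/(x^2 + y^2 + 1)) dA = 5π log(10)/4.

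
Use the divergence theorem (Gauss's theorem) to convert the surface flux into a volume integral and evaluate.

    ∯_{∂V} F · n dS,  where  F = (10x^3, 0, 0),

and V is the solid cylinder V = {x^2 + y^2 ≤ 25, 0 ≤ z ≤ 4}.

By the divergence theorem,

    ∯_{∂V} F · n dS = ∭_V (∇ · F) dV.

Compute the divergence:
    ∇ · F = ∂F_x/∂x + ∂F_y/∂y + ∂F_z/∂z = 30x^2 + 0 + 0 = 30x^2.

In cylindrical coordinates, x = r cos(θ), y = r sin(θ), z = z, dV = r dr dθ dz, with 0 ≤ r ≤ 5, 0 ≤ θ ≤ 2π, 0 ≤ z ≤ 4.

The integrand, after substitution and multiplying by the volume element, becomes (30r^2cos(θ)^2) · r, so

    ∭_V (∇·F) dV = ∫_0^{2π} ∫_0^{5} ∫_0^{4} (30r^2cos(θ)^2) · r dz dr dθ.

Inner (z from 0 to 4): 120r^3cos(θ)^2.
Middle (r from 0 to 5): 18750cos(θ)^2.
Outer (θ from 0 to 2π): 18750π.

Therefore ∯_{∂V} F · n dS = 18750π.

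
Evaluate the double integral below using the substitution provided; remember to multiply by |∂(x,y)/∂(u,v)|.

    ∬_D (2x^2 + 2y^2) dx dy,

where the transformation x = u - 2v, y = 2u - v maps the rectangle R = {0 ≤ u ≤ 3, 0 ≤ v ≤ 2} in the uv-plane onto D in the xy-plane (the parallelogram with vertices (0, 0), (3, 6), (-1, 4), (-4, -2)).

Compute the Jacobian determinant of (x, y) with respect to (u, v):

    ∂(x,y)/∂(u,v) = | 1  -2 | = (1)(-1) - (-2)(2) = 3.
                   | 2  -1 |

Its absolute value is |J| = 3 (the area scaling factor).

Substituting x = u - 2v, y = 2u - v into the integrand,

    2x^2 + 2y^2 → 10u^2 - 16u v + 10v^2,

so the integral becomes

    ∬_R (10u^2 - 16u v + 10v^2) · |J| du dv = ∫_0^3 ∫_0^2 (30u^2 - 48u v + 30v^2) dv du.

Inner (v): 60u^2 - 96u + 80.
Outer (u): 348.

Therefore ∬_D (2x^2 + 2y^2) dx dy = 348.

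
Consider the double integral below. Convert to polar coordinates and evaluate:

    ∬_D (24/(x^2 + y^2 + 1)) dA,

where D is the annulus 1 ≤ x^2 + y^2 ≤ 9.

The region D is 1 ≤ r ≤ 3, 0 ≤ θ ≤ 2π in polar coordinates, where x = r cos(θ), y = r sin(θ), and dA = r dr dθ.

Under the substitution, the integrand becomes 24/(r^2 + 1), so

    ∬_D (24/(x^2 + y^2 + 1)) dA = ∫_{0}^{2π} ∫_{1}^{3} (24/(r^2 + 1)) · r dr dθ.

Inner integral (in r): ∫_{1}^{3} (24/(r^2 + 1)) · r dr = log(244140625).

Outer integral (in θ): ∫_{0}^{2π} (log(244140625)) dθ = 24π log(5).

Therefore ∬_D (24/(x^2 + y^2 + 1)) dA = 24π log(5).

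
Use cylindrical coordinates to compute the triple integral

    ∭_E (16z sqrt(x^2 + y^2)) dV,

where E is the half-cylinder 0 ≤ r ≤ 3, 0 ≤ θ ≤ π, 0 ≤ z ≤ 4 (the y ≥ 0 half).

In cylindrical coordinates, x = r cos(θ), y = r sin(θ), z = z, and dV = r dr dθ dz.

The integrand becomes 16r z, so

    ∭_E (16z sqrt(x^2 + y^2)) dV = ∫_{0}^{π} ∫_{0}^{3} ∫_{0}^{4} (16r z) · r dz dr dθ.

Inner (z): 128r^2.
Middle (r from 0 to 3): 1152.
Outer (θ): 1152π.

Therefore the triple integral equals 1152π.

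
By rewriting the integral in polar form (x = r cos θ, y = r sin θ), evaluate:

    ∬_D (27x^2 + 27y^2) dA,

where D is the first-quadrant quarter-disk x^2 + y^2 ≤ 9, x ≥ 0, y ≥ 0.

The region D is 0 ≤ r ≤ 3, 0 ≤ θ ≤ π/2 in polar coordinates, where x = r cos(θ), y = r sin(θ), and dA = r dr dθ.

Under the substitution, the integrand becomes 27r^2, so

    ∬_D (27x^2 + 27y^2) dA = ∫_{0}^{π/2} ∫_{0}^{3} (27r^2) · r dr dθ.

Inner integral (in r): ∫_{0}^{3} (27r^2) · r dr = 2187/4.

Outer integral (in θ): ∫_{0}^{π/2} (2187/4) dθ = 2187π/8.

Therefore ∬_D (27x^2 + 27y^2) dA = 2187π/8.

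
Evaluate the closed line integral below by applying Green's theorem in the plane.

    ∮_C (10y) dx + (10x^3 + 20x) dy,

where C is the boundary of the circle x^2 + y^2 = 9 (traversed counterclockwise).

Green's theorem converts the closed line integral into a double integral over the enclosed region D:

    ∮_C P dx + Q dy = ∬_D (∂Q/∂x - ∂P/∂y) dA.

Here P = 10y, Q = 10x^3 + 20x, so

    ∂Q/∂x = 30x^2 + 20,    ∂P/∂y = 10,
    ∂Q/∂x - ∂P/∂y = 30x^2 + 10.

D is the region x^2 + y^2 ≤ 9. Evaluating the double integral:

In polar coordinates (x = r cos θ, y = r sin θ, dA = r dr dθ) the integrand becomes 30r^2cos(θ)^2 + 10, so

    ∬_D (30x^2 + 10) dA = ∫_0^{2π} ∫_0^{3} (30r^2cos(θ)^2 + 10) · r dr dθ.

Inner (r from 0 to 3): 1215cos(θ)^2/2 + 45.
Outer (θ from 0 to 2π): 1395π/2.

Therefore ∮_C P dx + Q dy = 1395π/2.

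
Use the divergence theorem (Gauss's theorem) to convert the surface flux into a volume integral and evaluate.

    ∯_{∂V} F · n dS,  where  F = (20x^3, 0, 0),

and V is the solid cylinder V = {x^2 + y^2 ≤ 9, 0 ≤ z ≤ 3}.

By the divergence theorem,

    ∯_{∂V} F · n dS = ∭_V (∇ · F) dV.

Compute the divergence:
    ∇ · F = ∂F_x/∂x + ∂F_y/∂y + ∂F_z/∂z = 60x^2 + 0 + 0 = 60x^2.

In cylindrical coordinates, x = r cos(θ), y = r sin(θ), z = z, dV = r dr dθ dz, with 0 ≤ r ≤ 3, 0 ≤ θ ≤ 2π, 0 ≤ z ≤ 3.

The integrand, after substitution and multiplying by the volume element, becomes (60r^2cos(θ)^2) · r, so

    ∭_V (∇·F) dV = ∫_0^{2π} ∫_0^{3} ∫_0^{3} (60r^2cos(θ)^2) · r dz dr dθ.

Inner (z from 0 to 3): 180r^3cos(θ)^2.
Middle (r from 0 to 3): 3645cos(θ)^2.
Outer (θ from 0 to 2π): 3645π.

Therefore ∯_{∂V} F · n dS = 3645π.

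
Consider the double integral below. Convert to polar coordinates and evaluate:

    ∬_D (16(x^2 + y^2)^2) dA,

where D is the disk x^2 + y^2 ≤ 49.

The region D is 0 ≤ r ≤ 7, 0 ≤ θ ≤ 2π in polar coordinates, where x = r cos(θ), y = r sin(θ), and dA = r dr dθ.

Under the substitution, the integrand becomes 16r^4, so

    ∬_D (16(x^2 + y^2)^2) dA = ∫_{0}^{2π} ∫_{0}^{7} (16r^4) · r dr dθ.

Inner integral (in r): ∫_{0}^{7} (16r^4) · r dr = 941192/3.

Outer integral (in θ): ∫_{0}^{2π} (941192/3) dθ = 1882384π/3.

Therefore ∬_D (16(x^2 + y^2)^2) dA = 1882384π/3.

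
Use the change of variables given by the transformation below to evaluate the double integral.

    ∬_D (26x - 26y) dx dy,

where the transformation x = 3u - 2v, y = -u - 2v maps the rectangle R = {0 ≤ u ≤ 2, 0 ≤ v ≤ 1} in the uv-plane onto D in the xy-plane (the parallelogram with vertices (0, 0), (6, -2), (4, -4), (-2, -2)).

Compute the Jacobian determinant of (x, y) with respect to (u, v):

    ∂(x,y)/∂(u,v) = | 3  -2 | = (3)(-2) - (-2)(-1) = -8.
                   | -1  -2 |

Its absolute value is |J| = 8 (the area scaling factor).

Substituting x = 3u - 2v, y = -u - 2v into the integrand,

    26x - 26y → 104u,

so the integral becomes

    ∬_R (104u) · |J| du dv = ∫_0^2 ∫_0^1 (832u) dv du.

Inner (v): 832u.
Outer (u): 1664.

Therefore ∬_D (26x - 26y) dx dy = 1664.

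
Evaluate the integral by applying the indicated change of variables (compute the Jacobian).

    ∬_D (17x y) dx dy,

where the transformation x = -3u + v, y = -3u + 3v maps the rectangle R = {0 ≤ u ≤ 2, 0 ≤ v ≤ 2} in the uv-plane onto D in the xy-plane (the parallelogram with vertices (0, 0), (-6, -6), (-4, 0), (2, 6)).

Compute the Jacobian determinant of (x, y) with respect to (u, v):

    ∂(x,y)/∂(u,v) = | -3  1 | = (-3)(3) - (1)(-3) = -6.
                   | -3  3 |

Its absolute value is |J| = 6 (the area scaling factor).

Substituting x = -3u + v, y = -3u + 3v into the integrand,

    17x y → 153u^2 - 204u v + 51v^2,

so the integral becomes

    ∬_R (153u^2 - 204u v + 51v^2) · |J| du dv = ∫_0^2 ∫_0^2 (918u^2 - 1224u v + 306v^2) dv du.

Inner (v): 1836u^2 - 2448u + 816.
Outer (u): 1632.

Therefore ∬_D (17x y) dx dy = 1632.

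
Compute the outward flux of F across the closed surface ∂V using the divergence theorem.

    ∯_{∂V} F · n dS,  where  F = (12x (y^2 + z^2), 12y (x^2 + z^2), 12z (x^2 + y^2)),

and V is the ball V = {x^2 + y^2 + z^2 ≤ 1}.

By the divergence theorem,

    ∯_{∂V} F · n dS = ∭_V (∇ · F) dV.

Compute the divergence:
    ∇ · F = ∂F_x/∂x + ∂F_y/∂y + ∂F_z/∂z = 12y^2 + 12z^2 + 12x^2 + 12z^2 + 12x^2 + 12y^2 = 24x^2 + 24y^2 + 24z^2.

In spherical coordinates, x = ρ sin(φ) cos(θ), y = ρ sin(φ) sin(θ), z = ρ cos(φ), dV = ρ^2 sin(φ) dρ dφ dθ, with 0 ≤ ρ ≤ 1, 0 ≤ φ ≤ π, 0 ≤ θ ≤ 2π.

The integrand, after substitution and multiplying by the volume element, becomes (24ρ^2) · ρ^2 sin(φ), so

    ∭_V (∇·F) dV = ∫_0^{2π} ∫_0^{π} ∫_0^{1} (24ρ^2) · ρ^2 sin(φ) dρ dφ dθ.

Inner (ρ from 0 to 1): 24sin(φ)/5.
Middle (φ from 0 to π): 48/5.
Outer (θ from 0 to 2π): 96π/5.

Therefore ∯_{∂V} F · n dS = 96π/5.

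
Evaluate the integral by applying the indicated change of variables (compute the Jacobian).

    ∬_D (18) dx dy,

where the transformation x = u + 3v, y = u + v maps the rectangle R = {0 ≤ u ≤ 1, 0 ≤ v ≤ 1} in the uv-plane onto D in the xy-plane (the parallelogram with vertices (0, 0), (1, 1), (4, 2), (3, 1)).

Compute the Jacobian determinant of (x, y) with respect to (u, v):

    ∂(x,y)/∂(u,v) = | 1  3 | = (1)(1) - (3)(1) = -2.
                   | 1  1 |

Its absolute value is |J| = 2 (the area scaling factor).

Substituting x = u + 3v, y = u + v into the integrand,

    18 → 18,

so the integral becomes

    ∬_R (18) · |J| du dv = ∫_0^1 ∫_0^1 (36) dv du.

Inner (v): 36.
Outer (u): 36.

Therefore ∬_D (18) dx dy = 36.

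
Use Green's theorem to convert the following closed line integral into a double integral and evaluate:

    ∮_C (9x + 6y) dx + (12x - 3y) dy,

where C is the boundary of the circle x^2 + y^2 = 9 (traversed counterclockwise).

Green's theorem converts the closed line integral into a double integral over the enclosed region D:

    ∮_C P dx + Q dy = ∬_D (∂Q/∂x - ∂P/∂y) dA.

Here P = 9x + 6y, Q = 12x - 3y, so

    ∂Q/∂x = 12,    ∂P/∂y = 6,
    ∂Q/∂x - ∂P/∂y = 6.

D is the region x^2 + y^2 ≤ 9. Evaluating the double integral:

In polar coordinates (x = r cos θ, y = r sin θ, dA = r dr dθ) the integrand becomes 6, so

    ∬_D (6) dA = ∫_0^{2π} ∫_0^{3} (6) · r dr dθ.

Inner (r from 0 to 3): 27.
Outer (θ from 0 to 2π): 54π.

Therefore ∮_C P dx + Q dy = 54π.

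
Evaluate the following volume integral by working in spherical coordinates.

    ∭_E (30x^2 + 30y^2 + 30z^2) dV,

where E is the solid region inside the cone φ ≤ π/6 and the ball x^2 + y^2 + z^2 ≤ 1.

In spherical coordinates, x = ρ sin(φ) cos(θ), y = ρ sin(φ) sin(θ), z = ρ cos(φ), and dV = ρ^2 sin(φ) dρ dφ dθ.

The integrand becomes 30ρ^2, so

    ∭_E (30x^2 + 30y^2 + 30z^2) dV = ∫_{0}^{2π} ∫_{0}^{π/6} ∫_{0}^{1} (30ρ^2) · ρ^2 sin(φ) dρ dφ dθ.

Inner (ρ): 6sin(φ).
Middle (φ): 6 - 3sqrt(3).
Outer (θ): 6π (2 - sqrt(3)).

Therefore the triple integral equals 6π (2 - sqrt(3)).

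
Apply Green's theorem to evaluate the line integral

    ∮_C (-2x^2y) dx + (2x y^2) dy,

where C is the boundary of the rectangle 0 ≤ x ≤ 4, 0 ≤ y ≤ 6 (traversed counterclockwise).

Green's theorem converts the closed line integral into a double integral over the enclosed region D:

    ∮_C P dx + Q dy = ∬_D (∂Q/∂x - ∂P/∂y) dA.

Here P = -2x^2y, Q = 2x y^2, so

    ∂Q/∂x = 2y^2,    ∂P/∂y = -2x^2,
    ∂Q/∂x - ∂P/∂y = 2x^2 + 2y^2.

D is the region 0 ≤ x ≤ 4, 0 ≤ y ≤ 6. Evaluating the double integral:

    ∬_D (2x^2 + 2y^2) dA = ∫_0^{4} ∫_0^{6} (2x^2 + 2y^2) dy dx.

Inner (y from 0 to 6): 12x^2 + 144.
Outer (x from 0 to 4): 832.

Therefore ∮_C P dx + Q dy = 832.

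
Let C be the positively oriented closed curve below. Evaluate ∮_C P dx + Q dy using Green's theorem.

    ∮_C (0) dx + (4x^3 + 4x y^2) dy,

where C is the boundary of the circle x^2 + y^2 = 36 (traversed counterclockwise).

Green's theorem converts the closed line integral into a double integral over the enclosed region D:

    ∮_C P dx + Q dy = ∬_D (∂Q/∂x - ∂P/∂y) dA.

Here P = 0, Q = 4x^3 + 4x y^2, so

    ∂Q/∂x = 12x^2 + 4y^2,    ∂P/∂y = 0,
    ∂Q/∂x - ∂P/∂y = 12x^2 + 4y^2.

D is the region x^2 + y^2 ≤ 36. Evaluating the double integral:

In polar coordinates (x = r cos θ, y = r sin θ, dA = r dr dθ) the integrand becomes 4r^2(cos(2θ) + 2), so

    ∬_D (12x^2 + 4y^2) dA = ∫_0^{2π} ∫_0^{6} (4r^2(cos(2θ) + 2)) · r dr dθ.

Inner (r from 0 to 6): 1296cos(2θ) + 2592.
Outer (θ from 0 to 2π): 5184π.

Therefore ∮_C P dx + Q dy = 5184π.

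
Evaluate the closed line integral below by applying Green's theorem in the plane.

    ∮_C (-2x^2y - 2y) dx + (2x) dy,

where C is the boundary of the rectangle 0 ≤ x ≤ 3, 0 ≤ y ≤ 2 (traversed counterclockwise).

Green's theorem converts the closed line integral into a double integral over the enclosed region D:

    ∮_C P dx + Q dy = ∬_D (∂Q/∂x - ∂P/∂y) dA.

Here P = -2x^2y - 2y, Q = 2x, so

    ∂Q/∂x = 2,    ∂P/∂y = -2x^2 - 2,
    ∂Q/∂x - ∂P/∂y = 2x^2 + 4.

D is the region 0 ≤ x ≤ 3, 0 ≤ y ≤ 2. Evaluating the double integral:

    ∬_D (2x^2 + 4) dA = ∫_0^{3} ∫_0^{2} (2x^2 + 4) dy dx.

Inner (y from 0 to 2): 4x^2 + 8.
Outer (x from 0 to 3): 60.

Therefore ∮_C P dx + Q dy = 60.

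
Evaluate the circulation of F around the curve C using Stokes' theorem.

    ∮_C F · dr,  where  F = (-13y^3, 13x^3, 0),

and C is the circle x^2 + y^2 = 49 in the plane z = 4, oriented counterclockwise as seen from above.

Let S be the flat disk x^2 + y^2 ≤ 49 in the plane z = 4, with upward unit normal n̂ = ẑ. By Stokes' theorem,

    ∮_C F · dr = ∬_S (∇ × F) · n̂ dS = ∬_D (curl F)_z dA,

where D is the disk x^2 + y^2 ≤ 49.

Compute the curl of F = (-13y^3, 13x^3, 0):
    (∇ × F)_x = ∂F_z/∂y - ∂F_y/∂z = 0,
    (∇ × F)_y = ∂F_x/∂z - ∂F_z/∂x = 0,
    (∇ × F)_z = ∂F_y/∂x - ∂F_x/∂y = 39x^2 + 39y^2.

On z = 4, (curl F)_z = 39x^2 + 39y^2.

Convert to polar (x = r cos θ, y = r sin θ, dA = r dr dθ); the integrand becomes 39r^2, so

    ∬_D (curl F)_z dA = ∫_0^{2π} ∫_0^{7} (39r^2) · r dr dθ.

Inner (r from 0 to 7): 93639/4.
Outer (θ from 0 to 2π): 93639π/2.

Therefore ∮_C F · dr = 93639π/2.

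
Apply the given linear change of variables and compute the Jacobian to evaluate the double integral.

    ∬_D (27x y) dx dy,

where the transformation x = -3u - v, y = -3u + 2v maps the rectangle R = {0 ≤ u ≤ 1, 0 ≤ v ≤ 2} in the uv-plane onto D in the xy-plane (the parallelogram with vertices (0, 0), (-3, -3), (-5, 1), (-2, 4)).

Compute the Jacobian determinant of (x, y) with respect to (u, v):

    ∂(x,y)/∂(u,v) = | -3  -1 | = (-3)(2) - (-1)(-3) = -9.
                   | -3  2 |

Its absolute value is |J| = 9 (the area scaling factor).

Substituting x = -3u - v, y = -3u + 2v into the integrand,

    27x y → 243u^2 - 81u v - 54v^2,

so the integral becomes

    ∬_R (243u^2 - 81u v - 54v^2) · |J| du dv = ∫_0^1 ∫_0^2 (2187u^2 - 729u v - 486v^2) dv du.

Inner (v): 4374u^2 - 1458u - 1296.
Outer (u): -567.

Therefore ∬_D (27x y) dx dy = -567.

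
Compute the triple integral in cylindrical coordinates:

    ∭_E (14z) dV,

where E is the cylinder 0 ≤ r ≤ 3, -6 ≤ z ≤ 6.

In cylindrical coordinates, x = r cos(θ), y = r sin(θ), z = z, and dV = r dr dθ dz.

The integrand becomes 14z, so

    ∭_E (14z) dV = ∫_{0}^{2π} ∫_{0}^{3} ∫_{-6}^{6} (14z) · r dz dr dθ.

Inner (z): 0.
Middle (r from 0 to 3): 0.
Outer (θ): 0.

Therefore the triple integral equals 0.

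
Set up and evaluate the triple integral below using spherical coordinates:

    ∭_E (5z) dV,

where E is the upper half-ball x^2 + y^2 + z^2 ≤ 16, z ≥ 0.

In spherical coordinates, x = ρ sin(φ) cos(θ), y = ρ sin(φ) sin(θ), z = ρ cos(φ), and dV = ρ^2 sin(φ) dρ dφ dθ.

The integrand becomes 5ρ cos(φ), so

    ∭_E (5z) dV = ∫_{0}^{2π} ∫_{0}^{π/2} ∫_{0}^{4} (5ρ cos(φ)) · ρ^2 sin(φ) dρ dφ dθ.

Inner (ρ): 160sin(2φ).
Middle (φ): 160.
Outer (θ): 320π.

Therefore the triple integral equals 320π.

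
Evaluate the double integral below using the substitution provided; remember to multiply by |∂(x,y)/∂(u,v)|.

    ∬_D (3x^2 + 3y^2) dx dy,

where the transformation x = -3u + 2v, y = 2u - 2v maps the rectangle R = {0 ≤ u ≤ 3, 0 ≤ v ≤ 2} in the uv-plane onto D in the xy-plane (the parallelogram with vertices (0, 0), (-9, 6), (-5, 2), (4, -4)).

Compute the Jacobian determinant of (x, y) with respect to (u, v):

    ∂(x,y)/∂(u,v) = | -3  2 | = (-3)(-2) - (2)(2) = 2.
                   | 2  -2 |

Its absolute value is |J| = 2 (the area scaling factor).

Substituting x = -3u + 2v, y = 2u - 2v into the integrand,

    3x^2 + 3y^2 → 39u^2 - 60u v + 24v^2,

so the integral becomes

    ∬_R (39u^2 - 60u v + 24v^2) · |J| du dv = ∫_0^3 ∫_0^2 (78u^2 - 120u v + 48v^2) dv du.

Inner (v): 156u^2 - 240u + 128.
Outer (u): 708.

Therefore ∬_D (3x^2 + 3y^2) dx dy = 708.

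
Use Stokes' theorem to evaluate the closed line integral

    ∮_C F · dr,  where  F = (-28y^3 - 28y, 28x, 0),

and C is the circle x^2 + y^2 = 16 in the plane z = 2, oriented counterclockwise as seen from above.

Let S be the flat disk x^2 + y^2 ≤ 16 in the plane z = 2, with upward unit normal n̂ = ẑ. By Stokes' theorem,

    ∮_C F · dr = ∬_S (∇ × F) · n̂ dS = ∬_D (curl F)_z dA,

where D is the disk x^2 + y^2 ≤ 16.

Compute the curl of F = (-28y^3 - 28y, 28x, 0):
    (∇ × F)_x = ∂F_z/∂y - ∂F_y/∂z = 0,
    (∇ × F)_y = ∂F_x/∂z - ∂F_z/∂x = 0,
    (∇ × F)_z = ∂F_y/∂x - ∂F_x/∂y = 84y^2 + 56.

On z = 2, (curl F)_z = 84y^2 + 56.

Convert to polar (x = r cos θ, y = r sin θ, dA = r dr dθ); the integrand becomes 84r^2sin(θ)^2 + 56, so

    ∬_D (curl F)_z dA = ∫_0^{2π} ∫_0^{4} (84r^2sin(θ)^2 + 56) · r dr dθ.

Inner (r from 0 to 4): 5376sin(θ)^2 + 448.
Outer (θ from 0 to 2π): 6272π.

Therefore ∮_C F · dr = 6272π.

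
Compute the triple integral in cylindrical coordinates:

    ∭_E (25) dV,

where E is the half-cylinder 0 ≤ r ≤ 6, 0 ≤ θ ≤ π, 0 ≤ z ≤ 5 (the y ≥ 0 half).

In cylindrical coordinates, x = r cos(θ), y = r sin(θ), z = z, and dV = r dr dθ dz.

The integrand becomes 25, so

    ∭_E (25) dV = ∫_{0}^{π} ∫_{0}^{6} ∫_{0}^{5} (25) · r dz dr dθ.

Inner (z): 125r.
Middle (r from 0 to 6): 2250.
Outer (θ): 2250π.

Therefore the triple integral equals 2250π.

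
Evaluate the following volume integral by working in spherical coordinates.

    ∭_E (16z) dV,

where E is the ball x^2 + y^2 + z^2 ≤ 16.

In spherical coordinates, x = ρ sin(φ) cos(θ), y = ρ sin(φ) sin(θ), z = ρ cos(φ), and dV = ρ^2 sin(φ) dρ dφ dθ.

The integrand becomes 16ρ cos(φ), so

    ∭_E (16z) dV = ∫_{0}^{2π} ∫_{0}^{π} ∫_{0}^{4} (16ρ cos(φ)) · ρ^2 sin(φ) dρ dφ dθ.

Inner (ρ): 512sin(2φ).
Middle (φ): 0.
Outer (θ): 0.

Therefore the triple integral equals 0.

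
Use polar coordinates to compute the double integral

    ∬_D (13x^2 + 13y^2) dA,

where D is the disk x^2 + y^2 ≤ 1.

The region D is 0 ≤ r ≤ 1, 0 ≤ θ ≤ 2π in polar coordinates, where x = r cos(θ), y = r sin(θ), and dA = r dr dθ.

Under the substitution, the integrand becomes 13r^2, so

    ∬_D (13x^2 + 13y^2) dA = ∫_{0}^{2π} ∫_{0}^{1} (13r^2) · r dr dθ.

Inner integral (in r): ∫_{0}^{1} (13r^2) · r dr = 13/4.

Outer integral (in θ): ∫_{0}^{2π} (13/4) dθ = 13π/2.

Therefore ∬_D (13x^2 + 13y^2) dA = 13π/2.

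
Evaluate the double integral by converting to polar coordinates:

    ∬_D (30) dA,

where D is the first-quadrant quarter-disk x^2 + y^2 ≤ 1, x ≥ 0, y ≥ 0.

The region D is 0 ≤ r ≤ 1, 0 ≤ θ ≤ π/2 in polar coordinates, where x = r cos(θ), y = r sin(θ), and dA = r dr dθ.

Under the substitution, the integrand becomes 30, so

    ∬_D (30) dA = ∫_{0}^{π/2} ∫_{0}^{1} (30) · r dr dθ.

Inner integral (in r): ∫_{0}^{1} (30) · r dr = 15.

Outer integral (in θ): ∫_{0}^{π/2} (15) dθ = 15π/2.

Therefore ∬_D (30) dA = 15π/2.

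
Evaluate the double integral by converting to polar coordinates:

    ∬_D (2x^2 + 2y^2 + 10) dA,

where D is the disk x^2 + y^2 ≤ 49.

The region D is 0 ≤ r ≤ 7, 0 ≤ θ ≤ 2π in polar coordinates, where x = r cos(θ), y = r sin(θ), and dA = r dr dθ.

Under the substitution, the integrand becomes 2r^2 + 10, so

    ∬_D (2x^2 + 2y^2 + 10) dA = ∫_{0}^{2π} ∫_{0}^{7} (2r^2 + 10) · r dr dθ.

Inner integral (in r): ∫_{0}^{7} (2r^2 + 10) · r dr = 2891/2.

Outer integral (in θ): ∫_{0}^{2π} (2891/2) dθ = 2891π.

Therefore ∬_D (2x^2 + 2y^2 + 10) dA = 2891π.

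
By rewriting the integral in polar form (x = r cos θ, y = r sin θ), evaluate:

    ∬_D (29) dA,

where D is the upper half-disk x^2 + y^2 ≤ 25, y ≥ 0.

The region D is 0 ≤ r ≤ 5, 0 ≤ θ ≤ π in polar coordinates, where x = r cos(θ), y = r sin(θ), and dA = r dr dθ.

Under the substitution, the integrand becomes 29, so

    ∬_D (29) dA = ∫_{0}^{π} ∫_{0}^{5} (29) · r dr dθ.

Inner integral (in r): ∫_{0}^{5} (29) · r dr = 725/2.

Outer integral (in θ): ∫_{0}^{π} (725/2) dθ = 725π/2.

Therefore ∬_D (29) dA = 725π/2.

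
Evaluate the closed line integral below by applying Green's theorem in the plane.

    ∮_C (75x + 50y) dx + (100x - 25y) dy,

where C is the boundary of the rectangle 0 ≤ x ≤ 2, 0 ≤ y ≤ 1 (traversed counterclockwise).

Green's theorem converts the closed line integral into a double integral over the enclosed region D:

    ∮_C P dx + Q dy = ∬_D (∂Q/∂x - ∂P/∂y) dA.

Here P = 75x + 50y, Q = 100x - 25y, so

    ∂Q/∂x = 100,    ∂P/∂y = 50,
    ∂Q/∂x - ∂P/∂y = 50.

D is the region 0 ≤ x ≤ 2, 0 ≤ y ≤ 1. Evaluating the double integral:

    ∬_D (50) dA = ∫_0^{2} ∫_0^{1} (50) dy dx.

Inner (y from 0 to 1): 50.
Outer (x from 0 to 2): 100.

Therefore ∮_C P dx + Q dy = 100.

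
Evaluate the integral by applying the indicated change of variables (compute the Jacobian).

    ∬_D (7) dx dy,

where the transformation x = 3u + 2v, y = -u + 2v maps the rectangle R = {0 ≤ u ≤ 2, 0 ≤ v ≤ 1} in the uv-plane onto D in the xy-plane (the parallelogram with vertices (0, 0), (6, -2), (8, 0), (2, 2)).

Compute the Jacobian determinant of (x, y) with respect to (u, v):

    ∂(x,y)/∂(u,v) = | 3  2 | = (3)(2) - (2)(-1) = 8.
                   | -1  2 |

Its absolute value is |J| = 8 (the area scaling factor).

Substituting x = 3u + 2v, y = -u + 2v into the integrand,

    7 → 7,

so the integral becomes

    ∬_R (7) · |J| du dv = ∫_0^2 ∫_0^1 (56) dv du.

Inner (v): 56.
Outer (u): 112.

Therefore ∬_D (7) dx dy = 112.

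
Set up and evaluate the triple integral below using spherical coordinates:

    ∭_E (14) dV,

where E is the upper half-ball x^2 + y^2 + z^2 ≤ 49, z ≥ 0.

In spherical coordinates, x = ρ sin(φ) cos(θ), y = ρ sin(φ) sin(θ), z = ρ cos(φ), and dV = ρ^2 sin(φ) dρ dφ dθ.

The integrand becomes 14, so

    ∭_E (14) dV = ∫_{0}^{2π} ∫_{0}^{π/2} ∫_{0}^{7} (14) · ρ^2 sin(φ) dρ dφ dθ.

Inner (ρ): 4802sin(φ)/3.
Middle (φ): 4802/3.
Outer (θ): 9604π/3.

Therefore the triple integral equals 9604π/3.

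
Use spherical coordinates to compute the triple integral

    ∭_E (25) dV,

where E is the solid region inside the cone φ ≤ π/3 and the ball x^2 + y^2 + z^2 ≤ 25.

In spherical coordinates, x = ρ sin(φ) cos(θ), y = ρ sin(φ) sin(θ), z = ρ cos(φ), and dV = ρ^2 sin(φ) dρ dφ dθ.

The integrand becomes 25, so

    ∭_E (25) dV = ∫_{0}^{2π} ∫_{0}^{π/3} ∫_{0}^{5} (25) · ρ^2 sin(φ) dρ dφ dθ.

Inner (ρ): 3125sin(φ)/3.
Middle (φ): 3125/6.
Outer (θ): 3125π/3.

Therefore the triple integral equals 3125π/3.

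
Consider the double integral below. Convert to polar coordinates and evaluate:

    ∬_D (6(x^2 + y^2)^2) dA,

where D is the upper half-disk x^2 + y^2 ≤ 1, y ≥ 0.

The region D is 0 ≤ r ≤ 1, 0 ≤ θ ≤ π in polar coordinates, where x = r cos(θ), y = r sin(θ), and dA = r dr dθ.

Under the substitution, the integrand becomes 6r^4, so

    ∬_D (6(x^2 + y^2)^2) dA = ∫_{0}^{π} ∫_{0}^{1} (6r^4) · r dr dθ.

Inner integral (in r): ∫_{0}^{1} (6r^4) · r dr = 1.

Outer integral (in θ): ∫_{0}^{π} (1) dθ = π.

Therefore ∬_D (6(x^2 + y^2)^2) dA = π.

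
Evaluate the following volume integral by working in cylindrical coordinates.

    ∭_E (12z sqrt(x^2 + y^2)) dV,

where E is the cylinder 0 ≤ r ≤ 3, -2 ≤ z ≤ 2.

In cylindrical coordinates, x = r cos(θ), y = r sin(θ), z = z, and dV = r dr dθ dz.

The integrand becomes 12r z, so

    ∭_E (12z sqrt(x^2 + y^2)) dV = ∫_{0}^{2π} ∫_{0}^{3} ∫_{-2}^{2} (12r z) · r dz dr dθ.

Inner (z): 0.
Middle (r from 0 to 3): 0.
Outer (θ): 0.

Therefore the triple integral equals 0.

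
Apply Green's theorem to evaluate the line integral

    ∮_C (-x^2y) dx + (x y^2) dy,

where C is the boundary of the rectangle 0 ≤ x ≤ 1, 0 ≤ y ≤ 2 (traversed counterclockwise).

Green's theorem converts the closed line integral into a double integral over the enclosed region D:

    ∮_C P dx + Q dy = ∬_D (∂Q/∂x - ∂P/∂y) dA.

Here P = -x^2y, Q = x y^2, so

    ∂Q/∂x = y^2,    ∂P/∂y = -x^2,
    ∂Q/∂x - ∂P/∂y = x^2 + y^2.

D is the region 0 ≤ x ≤ 1, 0 ≤ y ≤ 2. Evaluating the double integral:

    ∬_D (x^2 + y^2) dA = ∫_0^{1} ∫_0^{2} (x^2 + y^2) dy dx.

Inner (y from 0 to 2): 2x^2 + 8/3.
Outer (x from 0 to 1): 10/3.

Therefore ∮_C P dx + Q dy = 10/3.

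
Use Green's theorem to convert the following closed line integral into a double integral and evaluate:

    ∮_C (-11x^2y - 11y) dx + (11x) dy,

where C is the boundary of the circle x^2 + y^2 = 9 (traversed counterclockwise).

Green's theorem converts the closed line integral into a double integral over the enclosed region D:

    ∮_C P dx + Q dy = ∬_D (∂Q/∂x - ∂P/∂y) dA.

Here P = -11x^2y - 11y, Q = 11x, so

    ∂Q/∂x = 11,    ∂P/∂y = -11x^2 - 11,
    ∂Q/∂x - ∂P/∂y = 11x^2 + 22.

D is the region x^2 + y^2 ≤ 9. Evaluating the double integral:

In polar coordinates (x = r cos θ, y = r sin θ, dA = r dr dθ) the integrand becomes 11r^2cos(θ)^2 + 22, so

    ∬_D (11x^2 + 22) dA = ∫_0^{2π} ∫_0^{3} (11r^2cos(θ)^2 + 22) · r dr dθ.

Inner (r from 0 to 3): 891cos(θ)^2/4 + 99.
Outer (θ from 0 to 2π): 1683π/4.

Therefore ∮_C P dx + Q dy = 1683π/4.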